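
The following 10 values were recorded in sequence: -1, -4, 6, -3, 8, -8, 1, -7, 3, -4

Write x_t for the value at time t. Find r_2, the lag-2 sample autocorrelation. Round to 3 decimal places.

0.657

Mean x̄ = (-1 − 4 + 6 − 3 + 8 − 8 + 1 − 7 + 3 − 4)/10 = -0.9000
Numerator Σ_{t=1}^{8}(x_t−x̄)(x_{t+2}−x̄) = 168.6800
Denominator Σ(x_t−x̄)² = 256.9000
r_2 = 168.6800 / 256.9000 = 0.657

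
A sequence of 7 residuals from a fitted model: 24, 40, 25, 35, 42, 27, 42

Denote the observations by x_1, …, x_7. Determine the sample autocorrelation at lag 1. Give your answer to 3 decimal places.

Mean x̄ = (24 + 40 + 25 + 35 + 42 + 27 + 42)/7 = 33.5714
Deviations from mean: -9.5714, 6.4286, -8.5714, 1.4286, 8.4286, -6.5714, 8.4286
Numerator Σ_{t=1}^{6}(x_t−x̄)(x_{t+1}−x̄) = -227.6122
Denominator Σ(x_t−x̄)² = 393.7143
r_1 = -227.6122 / 393.7143 = -0.578

-0.578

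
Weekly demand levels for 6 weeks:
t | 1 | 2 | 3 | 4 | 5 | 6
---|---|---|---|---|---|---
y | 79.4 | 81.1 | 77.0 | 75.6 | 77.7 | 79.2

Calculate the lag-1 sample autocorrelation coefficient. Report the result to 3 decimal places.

0.213

Mean ȳ = (79.4 + 81.1 + 77.0 + 75.6 + 77.7 + 79.2)/6 = 78.3333
Σ(y_t−ȳ)(y_{t+1}−ȳ) = (2.9511) + (-3.6889) + (3.6444) + (1.7311) + (-0.5489) = 4.0889
Denominator Σ(y_t−ȳ)² = 19.1933
r_1 = 4.0889 / 19.1933 = 0.213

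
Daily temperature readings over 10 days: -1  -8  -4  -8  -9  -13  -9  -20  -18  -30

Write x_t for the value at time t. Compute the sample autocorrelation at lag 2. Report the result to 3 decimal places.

0.405

Mean x̄ = (-1 − 8 − 4 − 8 − 9 − 13 − 9 − 20 − 18 − 30)/10 = -12.0000
Numerator Σ_{t=1}^{8}(x_t−x̄)(x_{t+2}−x̄) = 267.0000
Denominator Σ(x_t−x̄)² = 660.0000
r_2 = 267.0000 / 660.0000 = 0.405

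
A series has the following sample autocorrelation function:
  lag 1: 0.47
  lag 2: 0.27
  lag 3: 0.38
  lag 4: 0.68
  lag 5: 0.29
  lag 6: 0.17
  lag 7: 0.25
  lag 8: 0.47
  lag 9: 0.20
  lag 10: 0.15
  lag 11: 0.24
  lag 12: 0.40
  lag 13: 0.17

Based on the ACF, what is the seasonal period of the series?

4

The largest autocorrelation is r_4 = 0.68; the remaining lags stay at or below 0.47. The elevated value at lag 1 (0.47), dropping to 0.27 at lag 2, reflects decaying short-term dependence rather than seasonality.
The dominant spike at lag 4 indicates a seasonal period of 4.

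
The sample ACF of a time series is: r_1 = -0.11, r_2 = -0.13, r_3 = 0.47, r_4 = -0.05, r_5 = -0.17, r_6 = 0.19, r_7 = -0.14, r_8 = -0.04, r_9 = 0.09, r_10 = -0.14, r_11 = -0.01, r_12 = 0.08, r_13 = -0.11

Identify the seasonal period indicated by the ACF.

3

The largest autocorrelation is r_3 = 0.47, with a weaker echo at lag 6 (0.19); the remaining lags stay at or below 0.09.
The dominant spike at lag 3 indicates a seasonal period of 3.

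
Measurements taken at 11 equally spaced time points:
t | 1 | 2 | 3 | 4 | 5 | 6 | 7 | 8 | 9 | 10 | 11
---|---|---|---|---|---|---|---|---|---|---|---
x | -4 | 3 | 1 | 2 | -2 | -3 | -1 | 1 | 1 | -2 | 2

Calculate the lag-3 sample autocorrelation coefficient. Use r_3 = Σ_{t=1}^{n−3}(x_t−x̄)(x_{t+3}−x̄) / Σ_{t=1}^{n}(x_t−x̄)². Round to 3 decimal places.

Mean x̄ = (-4 + 3 + 1 + 2 − 2 − 3 − 1 + 1 + 1 − 2 + 2)/11 = -0.1818
Numerator Σ_{t=1}^{8}(x_t−x̄)(x_{t+3}−x̄) = -20.6446
Denominator Σ(x_t−x̄)² = 53.6364
r_3 = -20.6446 / 53.6364 = -0.385

-0.385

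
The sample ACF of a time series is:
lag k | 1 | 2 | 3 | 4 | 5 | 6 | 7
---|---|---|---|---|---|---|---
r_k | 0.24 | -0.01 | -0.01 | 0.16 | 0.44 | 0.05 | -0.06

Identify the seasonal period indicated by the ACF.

5

The largest autocorrelation is r_5 = 0.44; the remaining lags stay at or below 0.24.
The dominant spike at lag 5 indicates a seasonal period of 5.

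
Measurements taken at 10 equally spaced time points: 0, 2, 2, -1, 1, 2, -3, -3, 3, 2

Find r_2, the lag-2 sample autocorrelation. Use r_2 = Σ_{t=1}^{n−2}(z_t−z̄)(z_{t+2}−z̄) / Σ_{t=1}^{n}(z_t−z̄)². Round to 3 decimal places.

-0.600

Mean z̄ = (0 + 2 + 2 − 1 + 1 + 2 − 3 − 3 + 3 + 2)/10 = 0.5000
Numerator Σ_{t=1}^{8}(z_t−z̄)(z_{t+2}−z̄) = -25.5000
Denominator Σ(z_t−z̄)² = 42.5000
r_2 = -25.5000 / 42.5000 = -0.600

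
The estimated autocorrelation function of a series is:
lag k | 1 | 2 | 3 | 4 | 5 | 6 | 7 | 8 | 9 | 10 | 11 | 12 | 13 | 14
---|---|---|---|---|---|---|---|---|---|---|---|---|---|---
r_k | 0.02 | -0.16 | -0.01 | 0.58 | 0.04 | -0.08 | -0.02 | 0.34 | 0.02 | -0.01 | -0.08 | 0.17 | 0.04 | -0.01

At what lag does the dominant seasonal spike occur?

The largest autocorrelation is r_4 = 0.58, with weaker echoes at lags 8 (0.34) and 12 (0.17); the remaining lags stay at or below 0.04.
The dominant spike at lag 4 indicates a seasonal period of 4.

4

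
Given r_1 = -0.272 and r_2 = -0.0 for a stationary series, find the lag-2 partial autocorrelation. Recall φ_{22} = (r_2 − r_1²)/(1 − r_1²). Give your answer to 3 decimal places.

-0.080

φ_{22} = (r_2 − r_1²) / (1 − r_1²)
r_1² = (-0.272)² = 0.073984
Numerator = -0.0 − 0.0740 = -0.0740; denominator = 1 − 0.0740 = 0.9260
φ_{22} = -0.0740 / 0.9260 = -0.080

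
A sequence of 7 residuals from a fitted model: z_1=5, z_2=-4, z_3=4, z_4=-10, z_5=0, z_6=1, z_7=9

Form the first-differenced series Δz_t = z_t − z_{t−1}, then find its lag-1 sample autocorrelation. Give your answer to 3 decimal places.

-0.615

First differences Δz: -9, 8, -14, 10, 1, 8
Mean of differences = 0.6667
Numerator Σ(Δz_t−Δz̄)(Δz_{t+1}−Δz̄) = -309.7778
Denominator Σ(Δz_t−Δz̄)² = 503.3333
r_1(Δz) = -309.7778 / 503.3333 = -0.615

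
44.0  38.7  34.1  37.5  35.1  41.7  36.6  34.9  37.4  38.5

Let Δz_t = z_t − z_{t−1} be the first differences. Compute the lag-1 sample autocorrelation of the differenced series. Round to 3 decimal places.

First differences Δz: -5.3, -4.6, 3.4, -2.4, 6.6, -5.1, -1.7, 2.5, 1.1
Mean of differences = -0.6111
Numerator Σ(Δz_t−Δz̄)(Δz_{t+1}−Δz̄) = -42.9179
Denominator Σ(Δz_t−Δz̄)² = 143.1289
r_1(Δz) = -42.9179 / 143.1289 = -0.300

-0.300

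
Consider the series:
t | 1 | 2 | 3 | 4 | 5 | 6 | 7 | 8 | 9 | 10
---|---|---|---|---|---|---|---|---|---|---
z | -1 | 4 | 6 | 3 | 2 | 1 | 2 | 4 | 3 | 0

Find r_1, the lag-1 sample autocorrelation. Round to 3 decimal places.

0.058

Mean z̄ = (-1 + 4 + 6 + 3 + 2 + 1 + 2 + 4 + 3 + 0)/10 = 2.4000
Numerator Σ_{t=1}^{9}(z_t−z̄)(z_{t+1}−z̄) = 2.2400
Denominator Σ(z_t−z̄)² = 38.4000
r_1 = 2.2400 / 38.4000 = 0.058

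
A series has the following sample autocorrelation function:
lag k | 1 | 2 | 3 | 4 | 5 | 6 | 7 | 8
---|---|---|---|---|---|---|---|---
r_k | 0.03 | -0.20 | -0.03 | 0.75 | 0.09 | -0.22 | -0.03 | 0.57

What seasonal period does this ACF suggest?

The largest autocorrelation is r_4 = 0.75, with a weaker echo at lag 8 (0.57); the remaining lags stay at or below 0.09.
The dominant spike at lag 4 indicates a seasonal period of 4.

4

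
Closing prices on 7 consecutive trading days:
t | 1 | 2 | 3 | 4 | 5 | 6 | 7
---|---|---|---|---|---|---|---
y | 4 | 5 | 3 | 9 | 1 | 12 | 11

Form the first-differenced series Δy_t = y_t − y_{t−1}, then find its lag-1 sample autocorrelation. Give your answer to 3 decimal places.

-0.779

First differences Δy: 1, -2, 6, -8, 11, -1
Mean of differences = 1.1667
Numerator Σ(Δy_t−Δȳ)(Δy_{t+1}−Δȳ) = -170.5278
Denominator Σ(Δy_t−Δȳ)² = 218.8333
r_1(Δy) = -170.5278 / 218.8333 = -0.779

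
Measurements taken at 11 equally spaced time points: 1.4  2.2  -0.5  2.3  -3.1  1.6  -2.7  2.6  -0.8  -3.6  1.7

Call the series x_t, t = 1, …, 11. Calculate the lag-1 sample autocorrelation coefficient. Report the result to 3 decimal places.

-0.505

Mean x̄ = (1.4 + 2.2 − 0.5 + 2.3 − 3.1 + 1.6 − 2.7 + 2.6 − 0.8 − 3.6 + 1.7)/11 = 0.1000
Numerator Σ_{t=1}^{10}(x_t−x̄)(x_{t+1}−x̄) = -27.7300
Denominator Σ(x_t−x̄)² = 54.9400
r_1 = -27.7300 / 54.9400 = -0.505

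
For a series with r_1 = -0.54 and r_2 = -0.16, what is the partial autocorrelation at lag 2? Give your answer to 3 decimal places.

φ_{22} = (r_2 − r_1²) / (1 − r_1²)
r_1² = (-0.54)² = 0.2916
Numerator = -0.16 − 0.2916 = -0.4516; denominator = 1 − 0.2916 = 0.7084
φ_{22} = -0.4516 / 0.7084 = -0.637

-0.637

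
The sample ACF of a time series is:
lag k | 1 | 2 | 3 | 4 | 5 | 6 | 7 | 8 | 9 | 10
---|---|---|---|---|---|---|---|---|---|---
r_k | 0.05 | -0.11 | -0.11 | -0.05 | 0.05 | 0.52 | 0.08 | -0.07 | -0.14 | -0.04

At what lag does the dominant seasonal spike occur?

6

The largest autocorrelation is r_6 = 0.52; the remaining lags stay at or below 0.08.
The dominant spike at lag 6 indicates a seasonal period of 6.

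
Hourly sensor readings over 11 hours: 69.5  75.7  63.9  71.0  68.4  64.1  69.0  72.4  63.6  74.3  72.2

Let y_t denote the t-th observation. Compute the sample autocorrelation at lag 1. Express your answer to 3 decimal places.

-0.398

Mean ȳ = (69.5 + 75.7 + 63.9 + 71.0 + 68.4 + 64.1 + 69.0 + 72.4 + 63.6 + 74.3 + 72.2)/11 = 69.4636
Numerator Σ_{t=1}^{10}(y_t−ȳ)(y_{t+1}−ȳ) = -70.1640
Denominator Σ(y_t−ȳ)² = 176.2055
r_1 = -70.1640 / 176.2055 = -0.398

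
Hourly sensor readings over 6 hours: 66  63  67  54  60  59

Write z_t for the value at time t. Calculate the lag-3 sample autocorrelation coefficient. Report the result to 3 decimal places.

Mean z̄ = (66 + 63 + 67 + 54 + 60 + 59)/6 = 61.5000
Deviations from mean: 4.5000, 1.5000, 5.5000, -7.5000, -1.5000, -2.5000
Σ(z_t−z̄)(z_{t+3}−z̄) = (-33.7500) + (-2.2500) + (-13.7500) = -49.7500
Denominator Σ(z_t−z̄)² = 117.5000
r_3 = -49.7500 / 117.5000 = -0.423

-0.423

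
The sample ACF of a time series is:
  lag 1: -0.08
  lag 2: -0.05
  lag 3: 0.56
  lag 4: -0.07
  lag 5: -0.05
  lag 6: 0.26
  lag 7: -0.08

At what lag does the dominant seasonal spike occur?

3

The largest autocorrelation is r_3 = 0.56, with a weaker echo at lag 6 (0.26); the remaining lags stay at or below -0.05.
The dominant spike at lag 3 indicates a seasonal period of 3.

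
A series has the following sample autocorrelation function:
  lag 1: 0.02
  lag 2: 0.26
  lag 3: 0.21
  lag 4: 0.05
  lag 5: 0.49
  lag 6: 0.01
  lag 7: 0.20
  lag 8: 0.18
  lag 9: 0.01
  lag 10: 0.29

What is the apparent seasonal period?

5

The largest autocorrelation is r_5 = 0.49, with a weaker echo at lag 10 (0.29); the remaining lags stay at or below 0.26.
The dominant spike at lag 5 indicates a seasonal period of 5.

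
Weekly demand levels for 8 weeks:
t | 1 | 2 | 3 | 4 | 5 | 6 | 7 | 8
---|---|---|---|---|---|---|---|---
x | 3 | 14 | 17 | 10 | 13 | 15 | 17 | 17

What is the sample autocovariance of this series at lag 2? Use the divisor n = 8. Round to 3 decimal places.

Mean x̄ = (3 + 14 + 17 + 10 + 13 + 15 + 17 + 17)/8 = 13.2500
Deviations: -10.2500, 0.7500, 3.7500, -3.2500, -0.2500, 1.7500, 3.7500, 3.7500
Σ_{t=1}^{6}(x_t−x̄)(x_{t+2}−x̄) = -41.8750
γ_2 = -41.8750 / 8 = -5.234

-5.234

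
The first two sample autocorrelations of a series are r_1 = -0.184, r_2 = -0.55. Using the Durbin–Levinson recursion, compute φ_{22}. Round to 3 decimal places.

-0.604

φ_{22} = (r_2 − r_1²) / (1 − r_1²)
r_1² = (-0.184)² = 0.033856
Numerator = -0.55 − 0.0339 = -0.5839; denominator = 1 − 0.0339 = 0.9661
φ_{22} = -0.5839 / 0.9661 = -0.604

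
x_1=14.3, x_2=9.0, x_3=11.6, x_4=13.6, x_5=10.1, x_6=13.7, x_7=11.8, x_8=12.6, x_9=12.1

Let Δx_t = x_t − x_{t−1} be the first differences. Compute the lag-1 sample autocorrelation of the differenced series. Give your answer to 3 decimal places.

First differences Δx: -5.3, 2.6, 2.0, -3.5, 3.6, -1.9, 0.8, -0.5
Mean of differences = -0.2750
Numerator Σ(Δx_t−Δx̄)(Δx_{t+1}−Δx̄) = -36.0256
Denominator Σ(Δx_t−Δx̄)² = 67.9550
r_1(Δx) = -36.0256 / 67.9550 = -0.530

-0.530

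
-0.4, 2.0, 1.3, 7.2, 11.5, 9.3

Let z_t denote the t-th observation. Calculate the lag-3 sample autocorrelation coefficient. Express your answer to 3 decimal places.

-0.404

Mean z̄ = (-0.4 + 2.0 + 1.3 + 7.2 + 11.5 + 9.3)/6 = 5.1500
Σ(z_t−z̄)(z_{t+3}−z̄) = (-11.3775) + (-20.0025) + (-15.9775) = -47.3575
Denominator Σ(z_t−z̄)² = 117.2950
r_3 = -47.3575 / 117.2950 = -0.404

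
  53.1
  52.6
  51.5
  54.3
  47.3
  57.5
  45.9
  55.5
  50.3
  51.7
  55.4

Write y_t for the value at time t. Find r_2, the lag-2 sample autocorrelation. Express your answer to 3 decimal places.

Mean ȳ = (53.1 + 52.6 + 51.5 + 54.3 + 47.3 + 57.5 + 45.9 + 55.5 + 50.3 + 51.7 + 55.4)/11 = 52.2818
Numerator Σ_{t=1}^{9}(y_t−ȳ)(y_{t+2}−ȳ) = 67.6102
Denominator Σ(y_t−ȳ)² = 122.5764
r_2 = 67.6102 / 122.5764 = 0.552

0.552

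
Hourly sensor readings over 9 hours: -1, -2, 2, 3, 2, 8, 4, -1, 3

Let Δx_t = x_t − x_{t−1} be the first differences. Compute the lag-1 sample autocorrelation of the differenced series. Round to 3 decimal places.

-0.289

First differences Δx: -1, 4, 1, -1, 6, -4, -5, 4
Mean of differences = 0.5000
Numerator Σ(Δx_t−Δx̄)(Δx_{t+1}−Δx̄) = -31.7500
Denominator Σ(Δx_t−Δx̄)² = 110.0000
r_1(Δx) = -31.7500 / 110.0000 = -0.289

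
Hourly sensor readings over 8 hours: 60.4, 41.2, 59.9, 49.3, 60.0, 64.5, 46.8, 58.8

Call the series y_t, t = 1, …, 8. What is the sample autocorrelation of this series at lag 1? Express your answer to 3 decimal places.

-0.548

Mean ȳ = (60.4 + 41.2 + 59.9 + 49.3 + 60.0 + 64.5 + 46.8 + 58.8)/8 = 55.1125
Deviations from mean: 5.2875, -13.9125, 4.7875, -5.8125, 4.8875, 9.3875, -8.3125, 3.6875
Σ(y_t−ȳ)(y_{t+1}−ȳ) = (-73.5623) + (-66.6061) + (-27.8273) + (-28.4086) + (45.8814) + (-78.0336) + (-30.6523) = -259.2089
Denominator Σ(y_t−ȳ)² = 472.9288
r_1 = -259.2089 / 472.9288 = -0.548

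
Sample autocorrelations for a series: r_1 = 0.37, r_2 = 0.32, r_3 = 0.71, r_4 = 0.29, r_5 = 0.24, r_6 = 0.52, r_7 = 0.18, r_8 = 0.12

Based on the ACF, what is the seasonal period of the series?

3

The largest autocorrelation is r_3 = 0.71, with a weaker echo at lag 6 (0.52); the remaining lags stay at or below 0.37. The elevated value at lag 1 (0.37), dropping to 0.32 at lag 2, reflects decaying short-term dependence rather than seasonality.
The dominant spike at lag 3 indicates a seasonal period of 3.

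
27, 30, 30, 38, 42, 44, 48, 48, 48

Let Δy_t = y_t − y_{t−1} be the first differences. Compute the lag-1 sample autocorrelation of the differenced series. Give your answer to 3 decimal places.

-0.114

First differences Δy: 3, 0, 8, 4, 2, 4, 0, 0
Mean of differences = 2.6250
Numerator Σ(Δy_t−Δȳ)(Δy_{t+1}−Δȳ) = -6.1406
Denominator Σ(Δy_t−Δȳ)² = 53.8750
r_1(Δy) = -6.1406 / 53.8750 = -0.114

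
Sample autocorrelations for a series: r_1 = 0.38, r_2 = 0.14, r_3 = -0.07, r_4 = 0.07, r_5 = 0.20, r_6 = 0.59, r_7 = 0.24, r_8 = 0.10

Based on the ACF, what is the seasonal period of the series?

6

The largest autocorrelation is r_6 = 0.59; the remaining lags stay at or below 0.38. The elevated value at lag 1 (0.38), dropping to 0.14 at lag 2, reflects decaying short-term dependence rather than seasonality.
The dominant spike at lag 6 indicates a seasonal period of 6.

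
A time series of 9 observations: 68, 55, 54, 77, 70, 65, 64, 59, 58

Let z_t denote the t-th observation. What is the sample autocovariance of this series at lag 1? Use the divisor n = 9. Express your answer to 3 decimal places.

3.877

Mean z̄ = (68 + 55 + 54 + 77 + 70 + 65 + 64 + 59 + 58)/9 = 63.3333
Σ_{t=1}^{8}(z_t−z̄)(z_{t+1}−z̄) = 34.8889
γ_1 = 34.8889 / 9 = 3.877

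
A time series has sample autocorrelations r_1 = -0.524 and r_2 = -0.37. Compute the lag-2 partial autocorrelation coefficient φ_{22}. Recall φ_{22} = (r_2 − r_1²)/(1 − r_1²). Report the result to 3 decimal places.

-0.889

φ_{22} = (r_2 − r_1²) / (1 − r_1²)
r_1² = (-0.524)² = 0.274576
Numerator = -0.37 − 0.2746 = -0.6446; denominator = 1 − 0.2746 = 0.7254
φ_{22} = -0.6446 / 0.7254 = -0.889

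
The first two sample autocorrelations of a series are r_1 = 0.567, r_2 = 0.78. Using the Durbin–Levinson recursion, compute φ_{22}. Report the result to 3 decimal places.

φ_{22} = (r_2 − r_1²) / (1 − r_1²)
r_1² = (0.567)² = 0.321489
Numerator = 0.78 − 0.3215 = 0.4585; denominator = 1 − 0.3215 = 0.6785
φ_{22} = 0.4585 / 0.6785 = 0.676

0.676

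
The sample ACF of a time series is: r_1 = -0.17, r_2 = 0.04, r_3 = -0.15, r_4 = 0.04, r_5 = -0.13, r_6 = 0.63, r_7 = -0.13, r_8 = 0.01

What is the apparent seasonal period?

The largest autocorrelation is r_6 = 0.63; the remaining lags stay at or below 0.04.
The dominant spike at lag 6 indicates a seasonal period of 6.

6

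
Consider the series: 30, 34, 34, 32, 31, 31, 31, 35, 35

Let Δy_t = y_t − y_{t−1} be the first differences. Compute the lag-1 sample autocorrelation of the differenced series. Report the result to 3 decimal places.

First differences Δy: 4, 0, -2, -1, 0, 0, 4, 0
Mean of differences = 0.6250
Numerator Σ(Δy_t−Δȳ)(Δy_{t+1}−Δȳ) = 0.9844
Denominator Σ(Δy_t−Δȳ)² = 33.8750
r_1(Δy) = 0.9844 / 33.8750 = 0.029

0.029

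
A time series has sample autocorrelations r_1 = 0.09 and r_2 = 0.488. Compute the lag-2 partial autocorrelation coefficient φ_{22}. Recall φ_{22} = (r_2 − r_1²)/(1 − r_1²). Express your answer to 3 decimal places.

φ_{22} = (r_2 − r_1²) / (1 − r_1²)
r_1² = (0.09)² = 0.0081
Numerator = 0.488 − 0.0081 = 0.4799; denominator = 1 − 0.0081 = 0.9919
φ_{22} = 0.4799 / 0.9919 = 0.484

0.484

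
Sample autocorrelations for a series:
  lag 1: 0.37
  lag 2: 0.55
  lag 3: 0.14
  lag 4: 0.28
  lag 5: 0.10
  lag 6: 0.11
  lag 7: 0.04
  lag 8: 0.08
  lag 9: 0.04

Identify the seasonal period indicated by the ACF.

2

The largest autocorrelation is r_2 = 0.55; the remaining lags stay at or below 0.37.
The dominant spike at lag 2 indicates a seasonal period of 2.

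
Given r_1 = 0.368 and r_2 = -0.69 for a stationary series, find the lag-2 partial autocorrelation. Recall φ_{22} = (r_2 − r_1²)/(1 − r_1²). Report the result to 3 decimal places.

-0.955

φ_{22} = (r_2 − r_1²) / (1 − r_1²)
r_1² = (0.368)² = 0.135424
Numerator = -0.69 − 0.1354 = -0.8254; denominator = 1 − 0.1354 = 0.8646
φ_{22} = -0.8254 / 0.8646 = -0.955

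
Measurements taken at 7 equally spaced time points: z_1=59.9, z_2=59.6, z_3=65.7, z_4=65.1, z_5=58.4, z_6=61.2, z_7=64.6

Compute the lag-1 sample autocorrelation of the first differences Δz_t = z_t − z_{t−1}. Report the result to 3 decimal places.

First differences Δz: -0.3, 6.1, -0.6, -6.7, 2.8, 3.4
Mean of differences = 0.7833
Numerator Σ(Δz_t−Δz̄)(Δz_{t+1}−Δz̄) = -12.5769
Denominator Σ(Δz_t−Δz̄)² = 98.2683
r_1(Δz) = -12.5769 / 98.2683 = -0.128

-0.128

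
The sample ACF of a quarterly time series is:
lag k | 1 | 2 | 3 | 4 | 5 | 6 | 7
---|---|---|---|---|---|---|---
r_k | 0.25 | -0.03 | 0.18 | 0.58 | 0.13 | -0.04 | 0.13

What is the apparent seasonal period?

The largest autocorrelation is r_4 = 0.58; the remaining lags stay at or below 0.25.
The dominant spike at lag 4 indicates a seasonal period of 4.

4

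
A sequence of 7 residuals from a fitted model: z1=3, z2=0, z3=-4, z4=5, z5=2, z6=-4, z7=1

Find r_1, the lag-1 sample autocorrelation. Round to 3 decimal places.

-0.312

Mean z̄ = (3 + 0 − 4 + 5 + 2 − 4 + 1)/7 = 0.4286
Deviations from mean: 2.5714, -0.4286, -4.4286, 4.5714, 1.5714, -4.4286, 0.5714
Σ(z_t−z̄)(z_{t+1}−z̄) = (-1.1020) + (1.8980) + (-20.2449) + (7.1837) + (-6.9592) + (-2.5306) = -21.7551
Denominator Σ(z_t−z̄)² = 69.7143
r_1 = -21.7551 / 69.7143 = -0.312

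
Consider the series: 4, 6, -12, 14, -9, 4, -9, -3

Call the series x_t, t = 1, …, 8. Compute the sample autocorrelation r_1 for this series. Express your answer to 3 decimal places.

Mean x̄ = (4 + 6 − 12 + 14 − 9 + 4 − 9 − 3)/8 = -0.6250
Deviations from mean: 4.6250, 6.6250, -11.3750, 14.6250, -8.3750, 4.6250, -8.3750, -2.3750
Numerator Σ_{t=1}^{7}(x_t−x̄)(x_{t+1}−x̄) = -391.1406
Denominator Σ(x_t−x̄)² = 575.8750
r_1 = -391.1406 / 575.8750 = -0.679

-0.679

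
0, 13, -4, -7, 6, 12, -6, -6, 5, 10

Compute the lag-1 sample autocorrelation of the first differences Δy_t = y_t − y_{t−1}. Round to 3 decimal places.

First differences Δy: 13, -17, -3, 13, 6, -18, 0, 11, 5
Mean of differences = 1.1111
Numerator Σ(Δy_t−Δȳ)(Δy_{t+1}−Δȳ) = -176.3457
Denominator Σ(Δy_t−Δȳ)² = 1130.8889
r_1(Δy) = -176.3457 / 1130.8889 = -0.156

-0.156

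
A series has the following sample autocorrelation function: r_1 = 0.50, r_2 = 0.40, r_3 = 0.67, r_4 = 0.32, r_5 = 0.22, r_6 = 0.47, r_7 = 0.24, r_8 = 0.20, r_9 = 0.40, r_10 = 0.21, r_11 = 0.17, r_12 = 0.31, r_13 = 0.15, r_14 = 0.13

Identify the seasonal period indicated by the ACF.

The largest autocorrelation is r_3 = 0.67; the remaining lags stay at or below 0.50. The elevated value at lag 1 (0.50), dropping to 0.40 at lag 2, reflects decaying short-term dependence rather than seasonality.
The dominant spike at lag 3 indicates a seasonal period of 3.

3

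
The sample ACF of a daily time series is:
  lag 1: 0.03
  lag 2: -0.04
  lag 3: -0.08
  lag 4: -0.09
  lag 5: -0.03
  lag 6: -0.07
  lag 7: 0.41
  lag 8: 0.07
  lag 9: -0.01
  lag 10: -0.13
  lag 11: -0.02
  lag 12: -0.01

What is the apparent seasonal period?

The largest autocorrelation is r_7 = 0.41; the remaining lags stay at or below 0.07.
The dominant spike at lag 7 indicates a seasonal period of 7.

7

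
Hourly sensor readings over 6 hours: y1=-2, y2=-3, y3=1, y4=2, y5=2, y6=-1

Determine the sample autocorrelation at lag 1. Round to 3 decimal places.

0.320

Mean ȳ = (-2 − 3 + 1 + 2 + 2 − 1)/6 = -0.1667
Deviations from mean: -1.8333, -2.8333, 1.1667, 2.1667, 2.1667, -0.8333
Σ(y_t−ȳ)(y_{t+1}−ȳ) = (5.1944) + (-3.3056) + (2.5278) + (4.6944) + (-1.8056) = 7.3056
Denominator Σ(y_t−ȳ)² = 22.8333
r_1 = 7.3056 / 22.8333 = 0.320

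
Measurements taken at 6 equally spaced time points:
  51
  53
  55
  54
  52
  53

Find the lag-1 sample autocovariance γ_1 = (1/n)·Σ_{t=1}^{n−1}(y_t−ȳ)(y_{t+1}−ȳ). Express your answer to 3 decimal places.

0.167

Mean ȳ = (51 + 53 + 55 + 54 + 52 + 53)/6 = 53.0000
Σ_{t=1}^{5}(y_t−ȳ)(y_{t+1}−ȳ) = 1.0000
γ_1 = 1.0000 / 6 = 0.167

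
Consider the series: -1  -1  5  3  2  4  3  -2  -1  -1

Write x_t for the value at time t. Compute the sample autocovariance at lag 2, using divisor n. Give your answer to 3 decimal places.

Mean x̄ = (-1 − 1 + 5 + 3 + 2 + 4 + 3 − 2 − 1 − 1)/10 = 1.1000
Σ_{t=1}^{8}(x_t−x̄)(x_{t+2}−x̄) = -7.9200
γ_2 = -7.9200 / 10 = -0.792

-0.792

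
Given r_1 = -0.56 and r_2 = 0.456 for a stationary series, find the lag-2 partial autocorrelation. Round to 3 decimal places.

0.207

φ_{22} = (r_2 − r_1²) / (1 − r_1²)
r_1² = (-0.56)² = 0.3136
Numerator = 0.456 − 0.3136 = 0.1424; denominator = 1 − 0.3136 = 0.6864
φ_{22} = 0.1424 / 0.6864 = 0.207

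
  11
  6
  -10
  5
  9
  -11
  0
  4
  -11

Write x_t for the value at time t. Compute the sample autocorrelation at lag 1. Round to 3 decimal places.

-0.231

Mean x̄ = (11 + 6 − 10 + 5 + 9 − 11 + 0 + 4 − 11)/9 = 0.3333
Numerator Σ_{t=1}^{8}(x_t−x̄)(x_{t+1}−x̄) = -143.1111
Denominator Σ(x_t−x̄)² = 620.0000
r_1 = -143.1111 / 620.0000 = -0.231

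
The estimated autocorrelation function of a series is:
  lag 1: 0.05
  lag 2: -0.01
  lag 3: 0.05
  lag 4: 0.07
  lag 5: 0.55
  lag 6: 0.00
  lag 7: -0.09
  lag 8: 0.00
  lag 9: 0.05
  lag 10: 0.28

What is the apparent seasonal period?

The largest autocorrelation is r_5 = 0.55, with a weaker echo at lag 10 (0.28); the remaining lags stay at or below 0.07.
The dominant spike at lag 5 indicates a seasonal period of 5.

5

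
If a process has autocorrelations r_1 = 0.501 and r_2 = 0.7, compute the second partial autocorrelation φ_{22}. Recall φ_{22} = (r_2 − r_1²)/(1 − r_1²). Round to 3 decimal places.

0.599

φ_{22} = (r_2 − r_1²) / (1 − r_1²)
r_1² = (0.501)² = 0.251001
Numerator = 0.7 − 0.2510 = 0.4490; denominator = 1 − 0.2510 = 0.7490
φ_{22} = 0.4490 / 0.7490 = 0.599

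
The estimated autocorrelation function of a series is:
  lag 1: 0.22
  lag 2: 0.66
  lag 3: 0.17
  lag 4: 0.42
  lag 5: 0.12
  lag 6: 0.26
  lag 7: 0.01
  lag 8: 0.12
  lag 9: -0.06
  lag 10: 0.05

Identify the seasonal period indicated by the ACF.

2

The largest autocorrelation is r_2 = 0.66, with weaker echoes at lags 4 (0.42) and 6 (0.26); the remaining lags stay at or below 0.22.
The dominant spike at lag 2 indicates a seasonal period of 2.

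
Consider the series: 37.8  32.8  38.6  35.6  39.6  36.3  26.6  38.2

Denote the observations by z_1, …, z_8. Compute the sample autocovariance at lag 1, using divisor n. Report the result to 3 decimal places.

-5.139

Mean z̄ = (37.8 + 32.8 + 38.6 + 35.6 + 39.6 + 36.3 + 26.6 + 38.2)/8 = 35.6875
Σ_{t=1}^{7}(z_t−z̄)(z_{t+1}−z̄) = -41.1089
γ_1 = -41.1089 / 8 = -5.139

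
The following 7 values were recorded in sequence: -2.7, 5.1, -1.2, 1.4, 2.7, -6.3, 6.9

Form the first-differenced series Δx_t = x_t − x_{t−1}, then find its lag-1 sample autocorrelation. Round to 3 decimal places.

First differences Δx: 7.8, -6.3, 2.6, 1.3, -9.0, 13.2
Mean of differences = 1.6000
Numerator Σ(Δx_t−Δx̄)(Δx_{t+1}−Δx̄) = -176.9600
Denominator Σ(Δx_t−Δx̄)² = 348.8600
r_1(Δx) = -176.9600 / 348.8600 = -0.507

-0.507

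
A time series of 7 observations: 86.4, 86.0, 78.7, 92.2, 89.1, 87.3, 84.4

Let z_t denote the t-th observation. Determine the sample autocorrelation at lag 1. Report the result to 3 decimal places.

-0.239

Mean z̄ = (86.4 + 86.0 + 78.7 + 92.2 + 89.1 + 87.3 + 84.4)/7 = 86.3000
Σ(z_t−z̄)(z_{t+1}−z̄) = (-0.0300) + (2.2800) + (-44.8400) + (16.5200) + (2.8000) + (-1.9000) = -25.1700
Denominator Σ(z_t−z̄)² = 105.1200
r_1 = -25.1700 / 105.1200 = -0.239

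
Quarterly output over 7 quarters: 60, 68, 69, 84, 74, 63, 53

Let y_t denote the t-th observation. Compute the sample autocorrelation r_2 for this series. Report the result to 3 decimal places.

-0.260

Mean ȳ = (60 + 68 + 69 + 84 + 74 + 63 + 53)/7 = 67.2857
Deviations from mean: -7.2857, 0.7143, 1.7143, 16.7143, 6.7143, -4.2857, -14.2857
Σ(y_t−ȳ)(y_{t+2}−ȳ) = (-12.4898) + (11.9388) + (11.5102) + (-71.6327) + (-95.9184) = -156.5918
Denominator Σ(y_t−ȳ)² = 603.4286
r_2 = -156.5918 / 603.4286 = -0.260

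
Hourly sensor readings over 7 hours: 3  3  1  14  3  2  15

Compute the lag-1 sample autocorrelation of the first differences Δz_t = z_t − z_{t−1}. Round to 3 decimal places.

-0.393

First differences Δz: 0, -2, 13, -11, -1, 13
Mean of differences = 2.0000
Numerator Σ(Δz_t−Δz̄)(Δz_{t+1}−Δz̄) = -173.0000
Denominator Σ(Δz_t−Δz̄)² = 440.0000
r_1(Δz) = -173.0000 / 440.0000 = -0.393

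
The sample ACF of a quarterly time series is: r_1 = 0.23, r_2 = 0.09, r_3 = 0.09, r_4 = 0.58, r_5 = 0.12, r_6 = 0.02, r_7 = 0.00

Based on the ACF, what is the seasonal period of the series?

The largest autocorrelation is r_4 = 0.58; the remaining lags stay at or below 0.23. The elevated value at lag 1 (0.23), dropping to 0.09 at lag 2, reflects decaying short-term dependence rather than seasonality.
The dominant spike at lag 4 indicates a seasonal period of 4.

4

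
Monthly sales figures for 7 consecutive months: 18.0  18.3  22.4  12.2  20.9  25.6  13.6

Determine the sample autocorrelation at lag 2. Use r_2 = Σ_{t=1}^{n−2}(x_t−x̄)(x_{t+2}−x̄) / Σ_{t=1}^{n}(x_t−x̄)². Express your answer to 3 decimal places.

-0.355

Mean x̄ = (18.0 + 18.3 + 22.4 + 12.2 + 20.9 + 25.6 + 13.6)/7 = 18.7143
Deviations from mean: -0.7143, -0.4143, 3.6857, -6.5143, 2.1857, 6.8857, -5.1143
Numerator Σ_{t=1}^{5}(x_t−x̄)(x_{t+2}−x̄) = -47.9118
Denominator Σ(x_t−x̄)² = 135.0486
r_2 = -47.9118 / 135.0486 = -0.355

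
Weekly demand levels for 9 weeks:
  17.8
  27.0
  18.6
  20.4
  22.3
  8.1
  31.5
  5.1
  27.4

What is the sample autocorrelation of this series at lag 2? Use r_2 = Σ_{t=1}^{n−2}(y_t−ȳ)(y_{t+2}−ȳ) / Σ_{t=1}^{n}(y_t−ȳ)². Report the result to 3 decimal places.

Mean ȳ = (17.8 + 27.0 + 18.6 + 20.4 + 22.3 + 8.1 + 31.5 + 5.1 + 27.4)/9 = 19.8000
Σ(y_t−ȳ)(y_{t+2}−ȳ) = (2.4000) + (4.3200) + (-3.0000) + (-7.0200) + (29.2500) + (171.9900) + (88.9200) = 286.8600
Denominator Σ(y_t−ȳ)² = 611.5200
r_2 = 286.8600 / 611.5200 = 0.469

0.469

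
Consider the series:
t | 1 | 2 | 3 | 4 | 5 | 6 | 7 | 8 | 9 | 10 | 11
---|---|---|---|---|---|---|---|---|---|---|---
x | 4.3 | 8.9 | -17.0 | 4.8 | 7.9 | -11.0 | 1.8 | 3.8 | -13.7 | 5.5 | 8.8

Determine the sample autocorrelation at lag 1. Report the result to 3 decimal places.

Mean x̄ = (4.3 + 8.9 − 17.0 + 4.8 + 7.9 − 11.0 + 1.8 + 3.8 − 13.7 + 5.5 + 8.8)/11 = 0.3727
Numerator Σ_{t=1}^{10}(x_t−x̄)(x_{t+1}−x̄) = -332.3644
Denominator Σ(x_t−x̄)² = 904.6818
r_1 = -332.3644 / 904.6818 = -0.367

-0.367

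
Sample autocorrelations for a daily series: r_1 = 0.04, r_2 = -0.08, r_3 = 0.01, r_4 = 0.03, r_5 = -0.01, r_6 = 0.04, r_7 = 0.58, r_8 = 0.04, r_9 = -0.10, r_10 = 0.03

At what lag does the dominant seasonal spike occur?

7

The largest autocorrelation is r_7 = 0.58; the remaining lags stay at or below 0.04.
The dominant spike at lag 7 indicates a seasonal period of 7.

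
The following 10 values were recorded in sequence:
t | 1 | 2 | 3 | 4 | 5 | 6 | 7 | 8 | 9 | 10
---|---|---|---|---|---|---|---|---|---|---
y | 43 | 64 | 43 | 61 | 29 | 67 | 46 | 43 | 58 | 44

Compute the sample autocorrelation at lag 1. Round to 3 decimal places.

-0.766

Mean ȳ = (43 + 64 + 43 + 61 + 29 + 67 + 46 + 43 + 58 + 44)/10 = 49.8000
Numerator Σ_{t=1}^{9}(y_t−ȳ)(y_{t+1}−ȳ) = -1002.8400
Denominator Σ(y_t−ȳ)² = 1309.6000
r_1 = -1002.8400 / 1309.6000 = -0.766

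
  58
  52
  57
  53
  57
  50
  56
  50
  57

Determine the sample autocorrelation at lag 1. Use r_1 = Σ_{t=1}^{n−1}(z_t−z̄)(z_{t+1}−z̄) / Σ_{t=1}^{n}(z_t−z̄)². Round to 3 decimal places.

-0.716

Mean z̄ = (58 + 52 + 57 + 53 + 57 + 50 + 56 + 50 + 57)/9 = 54.4444
Numerator Σ_{t=1}^{8}(z_t−z̄)(z_{t+1}−z̄) = -58.8642
Denominator Σ(z_t−z̄)² = 82.2222
r_1 = -58.8642 / 82.2222 = -0.716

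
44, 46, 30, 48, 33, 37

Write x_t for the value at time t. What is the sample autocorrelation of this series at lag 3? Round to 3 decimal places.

0.072

Mean x̄ = (44 + 46 + 30 + 48 + 33 + 37)/6 = 39.6667
Numerator Σ_{t=1}^{3}(x_t−x̄)(x_{t+3}−x̄) = 19.6667
Denominator Σ(x_t−x̄)² = 273.3333
r_3 = 19.6667 / 273.3333 = 0.072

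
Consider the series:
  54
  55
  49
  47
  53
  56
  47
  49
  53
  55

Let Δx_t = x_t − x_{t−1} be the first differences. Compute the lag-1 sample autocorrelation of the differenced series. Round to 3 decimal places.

First differences Δx: 1, -6, -2, 6, 3, -9, 2, 4, 2
Mean of differences = 0.1111
Numerator Σ(Δx_t−Δx̄)(Δx_{t+1}−Δx̄) = -16.7901
Denominator Σ(Δx_t−Δx̄)² = 190.8889
r_1(Δx) = -16.7901 / 190.8889 = -0.088

-0.088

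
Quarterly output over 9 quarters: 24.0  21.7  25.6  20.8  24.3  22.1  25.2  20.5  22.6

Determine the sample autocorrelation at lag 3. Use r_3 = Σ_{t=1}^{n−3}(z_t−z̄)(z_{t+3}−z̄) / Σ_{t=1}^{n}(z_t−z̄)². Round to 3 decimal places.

Mean z̄ = (24.0 + 21.7 + 25.6 + 20.8 + 24.3 + 22.1 + 25.2 + 20.5 + 22.6)/9 = 22.9778
Σ(z_t−z̄)(z_{t+3}−z̄) = (-2.2262) + (-1.6895) + (-2.3017) + (-4.8395) + (-3.2762) + (0.3316) = -14.0015
Denominator Σ(z_t−z̄)² = 28.0356
r_3 = -14.0015 / 28.0356 = -0.499

-0.499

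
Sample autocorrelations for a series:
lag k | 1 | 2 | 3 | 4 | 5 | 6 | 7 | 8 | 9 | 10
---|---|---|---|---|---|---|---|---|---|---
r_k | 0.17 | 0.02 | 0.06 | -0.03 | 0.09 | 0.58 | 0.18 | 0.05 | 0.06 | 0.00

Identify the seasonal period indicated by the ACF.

6

The largest autocorrelation is r_6 = 0.58; the remaining lags stay at or below 0.18.
The dominant spike at lag 6 indicates a seasonal period of 6.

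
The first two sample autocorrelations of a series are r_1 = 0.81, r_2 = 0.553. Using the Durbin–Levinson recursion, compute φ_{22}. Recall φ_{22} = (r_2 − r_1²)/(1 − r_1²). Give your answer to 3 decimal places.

φ_{22} = (r_2 − r_1²) / (1 − r_1²)
r_1² = (0.81)² = 0.6561
Numerator = 0.553 − 0.6561 = -0.1031; denominator = 1 − 0.6561 = 0.3439
φ_{22} = -0.1031 / 0.3439 = -0.300

-0.300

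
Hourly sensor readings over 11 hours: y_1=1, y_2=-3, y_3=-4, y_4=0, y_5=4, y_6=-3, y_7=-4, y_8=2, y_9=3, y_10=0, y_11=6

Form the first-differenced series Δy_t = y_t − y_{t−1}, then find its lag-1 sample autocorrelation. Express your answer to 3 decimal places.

First differences Δy: -4, -1, 4, 4, -7, -1, 6, 1, -3, 6
Mean of differences = 0.5000
Numerator Σ(Δy_t−Δȳ)(Δy_{t+1}−Δȳ) = -27.7500
Denominator Σ(Δy_t−Δȳ)² = 178.5000
r_1(Δy) = -27.7500 / 178.5000 = -0.155

-0.155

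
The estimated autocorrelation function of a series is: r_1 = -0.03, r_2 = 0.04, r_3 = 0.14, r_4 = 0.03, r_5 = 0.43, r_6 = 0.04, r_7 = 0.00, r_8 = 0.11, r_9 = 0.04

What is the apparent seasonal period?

5

The largest autocorrelation is r_5 = 0.43; the remaining lags stay at or below 0.14.
The dominant spike at lag 5 indicates a seasonal period of 5.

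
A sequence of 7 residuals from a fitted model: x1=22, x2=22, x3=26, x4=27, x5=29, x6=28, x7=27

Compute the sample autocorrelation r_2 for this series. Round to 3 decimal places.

Mean x̄ = (22 + 22 + 26 + 27 + 29 + 28 + 27)/7 = 25.8571
Σ(x_t−x̄)(x_{t+2}−x̄) = (-0.5510) + (-4.4082) + (0.4490) + (2.4490) + (3.5918) = 1.5306
Denominator Σ(x_t−x̄)² = 46.8571
r_2 = 1.5306 / 46.8571 = 0.033

0.033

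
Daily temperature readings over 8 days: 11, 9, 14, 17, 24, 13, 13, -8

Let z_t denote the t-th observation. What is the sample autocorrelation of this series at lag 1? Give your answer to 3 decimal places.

Mean z̄ = (11 + 9 + 14 + 17 + 24 + 13 + 13 − 8)/8 = 11.6250
Numerator Σ_{t=1}^{7}(z_t−z̄)(z_{t+1}−z̄) = 66.6094
Denominator Σ(z_t−z̄)² = 583.8750
r_1 = 66.6094 / 583.8750 = 0.114

0.114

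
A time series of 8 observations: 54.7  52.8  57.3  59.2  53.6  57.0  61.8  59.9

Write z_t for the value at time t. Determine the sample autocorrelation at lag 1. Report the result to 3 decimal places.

0.219

Mean z̄ = (54.7 + 52.8 + 57.3 + 59.2 + 53.6 + 57.0 + 61.8 + 59.9)/8 = 57.0375
Σ(z_t−z̄)(z_{t+1}−z̄) = (9.9052) + (-1.1123) + (0.5677) + (-7.4336) + (0.1289) + (-0.1786) + (13.6327) = 15.5098
Denominator Σ(z_t−z̄)² = 70.8588
r_1 = 15.5098 / 70.8588 = 0.219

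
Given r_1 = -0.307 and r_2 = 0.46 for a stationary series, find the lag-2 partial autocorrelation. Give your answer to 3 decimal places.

φ_{22} = (r_2 − r_1²) / (1 − r_1²)
r_1² = (-0.307)² = 0.094249
Numerator = 0.46 − 0.0942 = 0.3658; denominator = 1 − 0.0942 = 0.9058
φ_{22} = 0.3658 / 0.9058 = 0.404

0.404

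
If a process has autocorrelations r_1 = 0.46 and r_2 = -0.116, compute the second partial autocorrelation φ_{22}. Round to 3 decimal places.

-0.416

φ_{22} = (r_2 − r_1²) / (1 − r_1²)
r_1² = (0.46)² = 0.2116
Numerator = -0.116 − 0.2116 = -0.3276; denominator = 1 − 0.2116 = 0.7884
φ_{22} = -0.3276 / 0.7884 = -0.416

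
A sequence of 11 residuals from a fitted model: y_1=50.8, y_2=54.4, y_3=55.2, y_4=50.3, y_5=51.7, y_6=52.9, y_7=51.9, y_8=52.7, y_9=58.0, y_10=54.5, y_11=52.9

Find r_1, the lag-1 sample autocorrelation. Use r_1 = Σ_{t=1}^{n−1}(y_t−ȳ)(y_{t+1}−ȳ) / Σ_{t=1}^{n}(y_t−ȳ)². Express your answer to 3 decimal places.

0.061

Mean ȳ = (50.8 + 54.4 + 55.2 + 50.3 + 51.7 + 52.9 + 51.9 + 52.7 + 58.0 + 54.5 + 52.9)/11 = 53.2091
Numerator Σ_{t=1}^{10}(y_t−ȳ)(y_{t+1}−ȳ) = 2.9845
Denominator Σ(y_t−ȳ)² = 48.7091
r_1 = 2.9845 / 48.7091 = 0.061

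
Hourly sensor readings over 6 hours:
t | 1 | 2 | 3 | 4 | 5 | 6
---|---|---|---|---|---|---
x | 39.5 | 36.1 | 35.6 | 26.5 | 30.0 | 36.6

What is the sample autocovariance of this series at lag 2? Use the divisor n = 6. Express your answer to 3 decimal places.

Mean x̄ = (39.5 + 36.1 + 35.6 + 26.5 + 30.0 + 36.6)/6 = 34.0500
Σ_{t=1}^{4}(x_t−x̄)(x_{t+2}−x̄) = -32.5600
γ_2 = -32.5600 / 6 = -5.427

-5.427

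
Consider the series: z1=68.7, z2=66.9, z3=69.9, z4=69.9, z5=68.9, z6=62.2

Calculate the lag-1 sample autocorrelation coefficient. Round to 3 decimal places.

-0.045

Mean z̄ = (68.7 + 66.9 + 69.9 + 69.9 + 68.9 + 62.2)/6 = 67.7500
Numerator Σ_{t=1}^{5}(z_t−z̄)(z_{t+1}−z̄) = -1.9225
Denominator Σ(z_t−z̄)² = 42.9950
r_1 = -1.9225 / 42.9950 = -0.045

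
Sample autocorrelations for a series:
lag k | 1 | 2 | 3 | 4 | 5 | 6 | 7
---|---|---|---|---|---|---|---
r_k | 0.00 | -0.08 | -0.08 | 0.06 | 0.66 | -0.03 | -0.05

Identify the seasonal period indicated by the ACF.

The largest autocorrelation is r_5 = 0.66; the remaining lags stay at or below 0.06.
The dominant spike at lag 5 indicates a seasonal period of 5.

5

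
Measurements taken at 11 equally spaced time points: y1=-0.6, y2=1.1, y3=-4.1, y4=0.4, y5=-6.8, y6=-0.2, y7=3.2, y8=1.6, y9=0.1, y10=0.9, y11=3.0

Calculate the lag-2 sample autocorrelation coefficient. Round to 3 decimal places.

Mean ȳ = (-0.6 + 1.1 − 4.1 + 0.4 − 6.8 − 0.2 + 3.2 + 1.6 + 0.1 + 0.9 + 3.0)/11 = -0.1273
Numerator Σ_{t=1}^{9}(y_t−ȳ)(y_{t+2}−ȳ) = 9.9094
Denominator Σ(y_t−ȳ)² = 87.2618
r_2 = 9.9094 / 87.2618 = 0.114

0.114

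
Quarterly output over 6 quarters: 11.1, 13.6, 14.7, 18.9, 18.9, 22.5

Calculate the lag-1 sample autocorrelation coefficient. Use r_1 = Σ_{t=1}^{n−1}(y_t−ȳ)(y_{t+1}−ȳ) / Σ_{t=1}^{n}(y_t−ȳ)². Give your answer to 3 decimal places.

Mean ȳ = (11.1 + 13.6 + 14.7 + 18.9 + 18.9 + 22.5)/6 = 16.6167
Deviations from mean: -5.5167, -3.0167, -1.9167, 2.2833, 2.2833, 5.8833
Σ(y_t−ȳ)(y_{t+1}−ȳ) = (16.6419) + (5.7819) + (-4.3764) + (5.2136) + (13.4336) = 36.6947
Denominator Σ(y_t−ȳ)² = 88.2483
r_1 = 36.6947 / 88.2483 = 0.416

0.416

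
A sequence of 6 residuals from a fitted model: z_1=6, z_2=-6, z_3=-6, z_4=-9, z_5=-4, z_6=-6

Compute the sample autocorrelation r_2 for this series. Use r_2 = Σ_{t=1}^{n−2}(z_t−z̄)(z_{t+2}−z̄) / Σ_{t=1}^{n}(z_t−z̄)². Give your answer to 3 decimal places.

-0.009

Mean z̄ = (6 − 6 − 6 − 9 − 4 − 6)/6 = -4.1667
Σ(z_t−z̄)(z_{t+2}−z̄) = (-18.6389) + (8.8611) + (-0.3056) + (8.8611) = -1.2222
Denominator Σ(z_t−z̄)² = 136.8333
r_2 = -1.2222 / 136.8333 = -0.009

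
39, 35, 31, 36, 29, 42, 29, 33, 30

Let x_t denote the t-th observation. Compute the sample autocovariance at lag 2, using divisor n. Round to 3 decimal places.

6.026

Mean x̄ = (39 + 35 + 31 + 36 + 29 + 42 + 29 + 33 + 30)/9 = 33.7778
Σ_{t=1}^{7}(x_t−x̄)(x_{t+2}−x̄) = 54.2346
γ_2 = 54.2346 / 9 = 6.026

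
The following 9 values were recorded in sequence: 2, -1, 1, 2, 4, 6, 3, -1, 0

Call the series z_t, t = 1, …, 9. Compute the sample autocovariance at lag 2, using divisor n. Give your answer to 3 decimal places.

Mean z̄ = (2 − 1 + 1 + 2 + 4 + 6 + 3 − 1 + 0)/9 = 1.7778
Σ_{t=1}^{7}(z_t−z̄)(z_{t+2}−z̄) = -12.7654
γ_2 = -12.7654 / 9 = -1.418

-1.418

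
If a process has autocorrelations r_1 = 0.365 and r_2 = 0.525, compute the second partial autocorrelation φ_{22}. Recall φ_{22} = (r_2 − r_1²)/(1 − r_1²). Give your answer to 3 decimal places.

0.452

φ_{22} = (r_2 − r_1²) / (1 − r_1²)
r_1² = (0.365)² = 0.133225
Numerator = 0.525 − 0.1332 = 0.3918; denominator = 1 − 0.1332 = 0.8668
φ_{22} = 0.3918 / 0.8668 = 0.452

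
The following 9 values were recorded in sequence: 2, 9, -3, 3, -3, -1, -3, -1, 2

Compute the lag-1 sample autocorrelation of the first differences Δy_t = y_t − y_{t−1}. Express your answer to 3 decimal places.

-0.720

First differences Δy: 7, -12, 6, -6, 2, -2, 2, 3
Mean of differences = 0.0000
Numerator Σ(Δy_t−Δȳ)(Δy_{t+1}−Δȳ) = -206.0000
Denominator Σ(Δy_t−Δȳ)² = 286.0000
r_1(Δy) = -206.0000 / 286.0000 = -0.720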